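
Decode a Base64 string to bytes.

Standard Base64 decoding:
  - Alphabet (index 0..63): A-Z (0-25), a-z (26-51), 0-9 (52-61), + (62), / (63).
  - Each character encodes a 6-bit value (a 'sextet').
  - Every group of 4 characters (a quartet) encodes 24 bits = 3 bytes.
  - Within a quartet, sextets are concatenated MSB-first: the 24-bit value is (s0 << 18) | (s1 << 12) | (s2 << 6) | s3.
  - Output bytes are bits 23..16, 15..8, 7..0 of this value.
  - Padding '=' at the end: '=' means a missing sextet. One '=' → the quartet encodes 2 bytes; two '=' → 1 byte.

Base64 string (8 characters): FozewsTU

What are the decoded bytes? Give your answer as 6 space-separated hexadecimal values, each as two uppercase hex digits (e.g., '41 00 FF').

Answer: 16 8C DE C2 C4 D4

Derivation:
After char 0 ('F'=5): chars_in_quartet=1 acc=0x5 bytes_emitted=0
After char 1 ('o'=40): chars_in_quartet=2 acc=0x168 bytes_emitted=0
After char 2 ('z'=51): chars_in_quartet=3 acc=0x5A33 bytes_emitted=0
After char 3 ('e'=30): chars_in_quartet=4 acc=0x168CDE -> emit 16 8C DE, reset; bytes_emitted=3
After char 4 ('w'=48): chars_in_quartet=1 acc=0x30 bytes_emitted=3
After char 5 ('s'=44): chars_in_quartet=2 acc=0xC2C bytes_emitted=3
After char 6 ('T'=19): chars_in_quartet=3 acc=0x30B13 bytes_emitted=3
After char 7 ('U'=20): chars_in_quartet=4 acc=0xC2C4D4 -> emit C2 C4 D4, reset; bytes_emitted=6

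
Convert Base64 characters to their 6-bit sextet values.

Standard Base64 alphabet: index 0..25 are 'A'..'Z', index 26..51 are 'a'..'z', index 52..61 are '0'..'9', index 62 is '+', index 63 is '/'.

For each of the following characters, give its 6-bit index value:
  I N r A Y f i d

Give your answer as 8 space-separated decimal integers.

'I': A..Z range, ord('I') − ord('A') = 8
'N': A..Z range, ord('N') − ord('A') = 13
'r': a..z range, 26 + ord('r') − ord('a') = 43
'A': A..Z range, ord('A') − ord('A') = 0
'Y': A..Z range, ord('Y') − ord('A') = 24
'f': a..z range, 26 + ord('f') − ord('a') = 31
'i': a..z range, 26 + ord('i') − ord('a') = 34
'd': a..z range, 26 + ord('d') − ord('a') = 29

Answer: 8 13 43 0 24 31 34 29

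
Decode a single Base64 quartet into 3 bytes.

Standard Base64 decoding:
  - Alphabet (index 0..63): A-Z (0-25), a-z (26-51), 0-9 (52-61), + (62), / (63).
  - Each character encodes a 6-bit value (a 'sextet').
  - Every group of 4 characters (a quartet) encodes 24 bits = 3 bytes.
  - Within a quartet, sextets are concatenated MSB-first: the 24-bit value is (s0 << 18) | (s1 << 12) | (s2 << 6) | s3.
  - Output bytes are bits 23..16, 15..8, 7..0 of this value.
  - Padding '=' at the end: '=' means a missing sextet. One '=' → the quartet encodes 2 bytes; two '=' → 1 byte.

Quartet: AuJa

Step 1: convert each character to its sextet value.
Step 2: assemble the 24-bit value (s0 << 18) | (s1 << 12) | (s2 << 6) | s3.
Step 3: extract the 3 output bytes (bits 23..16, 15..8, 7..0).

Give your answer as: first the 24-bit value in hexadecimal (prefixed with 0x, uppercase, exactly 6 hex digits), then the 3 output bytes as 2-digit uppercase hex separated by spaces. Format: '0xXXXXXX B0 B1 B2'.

Answer: 0x02E25A 02 E2 5A

Derivation:
Sextets: A=0, u=46, J=9, a=26
24-bit: (0<<18) | (46<<12) | (9<<6) | 26
      = 0x000000 | 0x02E000 | 0x000240 | 0x00001A
      = 0x02E25A
Bytes: (v>>16)&0xFF=02, (v>>8)&0xFF=E2, v&0xFF=5A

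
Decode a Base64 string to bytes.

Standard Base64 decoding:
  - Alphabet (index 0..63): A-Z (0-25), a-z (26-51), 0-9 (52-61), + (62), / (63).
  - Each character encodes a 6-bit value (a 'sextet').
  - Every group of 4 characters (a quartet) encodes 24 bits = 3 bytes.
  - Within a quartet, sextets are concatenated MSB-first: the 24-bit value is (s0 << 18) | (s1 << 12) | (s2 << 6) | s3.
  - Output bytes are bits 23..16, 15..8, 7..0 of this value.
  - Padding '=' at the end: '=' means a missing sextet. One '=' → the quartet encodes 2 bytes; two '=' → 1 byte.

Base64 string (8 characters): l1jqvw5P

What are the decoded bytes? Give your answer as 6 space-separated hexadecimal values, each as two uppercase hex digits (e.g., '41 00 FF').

Answer: 97 58 EA BF 0E 4F

Derivation:
After char 0 ('l'=37): chars_in_quartet=1 acc=0x25 bytes_emitted=0
After char 1 ('1'=53): chars_in_quartet=2 acc=0x975 bytes_emitted=0
After char 2 ('j'=35): chars_in_quartet=3 acc=0x25D63 bytes_emitted=0
After char 3 ('q'=42): chars_in_quartet=4 acc=0x9758EA -> emit 97 58 EA, reset; bytes_emitted=3
After char 4 ('v'=47): chars_in_quartet=1 acc=0x2F bytes_emitted=3
After char 5 ('w'=48): chars_in_quartet=2 acc=0xBF0 bytes_emitted=3
After char 6 ('5'=57): chars_in_quartet=3 acc=0x2FC39 bytes_emitted=3
After char 7 ('P'=15): chars_in_quartet=4 acc=0xBF0E4F -> emit BF 0E 4F, reset; bytes_emitted=6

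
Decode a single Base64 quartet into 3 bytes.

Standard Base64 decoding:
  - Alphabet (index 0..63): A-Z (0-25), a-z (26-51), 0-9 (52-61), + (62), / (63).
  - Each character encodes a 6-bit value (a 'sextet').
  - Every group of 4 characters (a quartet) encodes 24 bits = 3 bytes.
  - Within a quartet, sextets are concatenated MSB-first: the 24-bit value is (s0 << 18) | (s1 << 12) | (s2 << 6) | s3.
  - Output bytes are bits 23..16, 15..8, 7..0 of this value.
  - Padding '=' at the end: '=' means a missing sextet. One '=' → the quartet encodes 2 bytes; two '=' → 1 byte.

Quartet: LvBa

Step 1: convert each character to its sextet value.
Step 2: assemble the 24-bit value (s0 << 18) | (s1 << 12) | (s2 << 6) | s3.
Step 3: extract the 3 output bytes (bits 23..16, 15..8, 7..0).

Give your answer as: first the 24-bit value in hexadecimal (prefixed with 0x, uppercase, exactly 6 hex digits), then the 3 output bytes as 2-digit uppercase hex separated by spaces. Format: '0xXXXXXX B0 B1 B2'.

Sextets: L=11, v=47, B=1, a=26
24-bit: (11<<18) | (47<<12) | (1<<6) | 26
      = 0x2C0000 | 0x02F000 | 0x000040 | 0x00001A
      = 0x2EF05A
Bytes: (v>>16)&0xFF=2E, (v>>8)&0xFF=F0, v&0xFF=5A

Answer: 0x2EF05A 2E F0 5A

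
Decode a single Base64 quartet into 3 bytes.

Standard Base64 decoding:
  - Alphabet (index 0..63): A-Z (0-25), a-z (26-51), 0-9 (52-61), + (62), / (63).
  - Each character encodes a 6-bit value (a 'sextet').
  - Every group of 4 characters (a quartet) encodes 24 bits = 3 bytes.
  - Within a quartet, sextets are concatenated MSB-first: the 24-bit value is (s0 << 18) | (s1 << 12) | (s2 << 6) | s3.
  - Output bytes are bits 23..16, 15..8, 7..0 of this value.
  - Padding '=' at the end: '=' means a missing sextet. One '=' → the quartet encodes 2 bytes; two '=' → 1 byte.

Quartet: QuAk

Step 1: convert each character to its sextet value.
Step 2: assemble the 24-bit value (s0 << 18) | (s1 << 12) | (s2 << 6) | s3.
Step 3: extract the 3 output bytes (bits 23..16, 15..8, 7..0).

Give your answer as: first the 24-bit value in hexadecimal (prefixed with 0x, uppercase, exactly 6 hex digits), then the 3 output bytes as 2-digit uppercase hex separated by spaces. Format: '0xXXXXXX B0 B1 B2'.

Sextets: Q=16, u=46, A=0, k=36
24-bit: (16<<18) | (46<<12) | (0<<6) | 36
      = 0x400000 | 0x02E000 | 0x000000 | 0x000024
      = 0x42E024
Bytes: (v>>16)&0xFF=42, (v>>8)&0xFF=E0, v&0xFF=24

Answer: 0x42E024 42 E0 24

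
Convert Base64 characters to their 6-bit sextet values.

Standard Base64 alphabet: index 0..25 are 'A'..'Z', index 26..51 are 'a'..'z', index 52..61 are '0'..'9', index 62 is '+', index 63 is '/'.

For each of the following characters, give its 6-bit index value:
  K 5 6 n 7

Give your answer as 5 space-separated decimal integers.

'K': A..Z range, ord('K') − ord('A') = 10
'5': 0..9 range, 52 + ord('5') − ord('0') = 57
'6': 0..9 range, 52 + ord('6') − ord('0') = 58
'n': a..z range, 26 + ord('n') − ord('a') = 39
'7': 0..9 range, 52 + ord('7') − ord('0') = 59

Answer: 10 57 58 39 59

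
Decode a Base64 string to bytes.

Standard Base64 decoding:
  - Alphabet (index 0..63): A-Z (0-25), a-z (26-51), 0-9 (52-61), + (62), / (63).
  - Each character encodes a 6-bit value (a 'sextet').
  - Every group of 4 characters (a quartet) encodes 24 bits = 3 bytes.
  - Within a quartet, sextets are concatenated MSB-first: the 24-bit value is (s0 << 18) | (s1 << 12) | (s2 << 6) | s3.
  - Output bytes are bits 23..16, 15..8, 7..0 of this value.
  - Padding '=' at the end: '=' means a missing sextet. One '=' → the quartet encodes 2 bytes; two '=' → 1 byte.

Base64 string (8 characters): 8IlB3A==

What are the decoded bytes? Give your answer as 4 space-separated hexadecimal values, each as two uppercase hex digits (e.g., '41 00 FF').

After char 0 ('8'=60): chars_in_quartet=1 acc=0x3C bytes_emitted=0
After char 1 ('I'=8): chars_in_quartet=2 acc=0xF08 bytes_emitted=0
After char 2 ('l'=37): chars_in_quartet=3 acc=0x3C225 bytes_emitted=0
After char 3 ('B'=1): chars_in_quartet=4 acc=0xF08941 -> emit F0 89 41, reset; bytes_emitted=3
After char 4 ('3'=55): chars_in_quartet=1 acc=0x37 bytes_emitted=3
After char 5 ('A'=0): chars_in_quartet=2 acc=0xDC0 bytes_emitted=3
Padding '==': partial quartet acc=0xDC0 -> emit DC; bytes_emitted=4

Answer: F0 89 41 DC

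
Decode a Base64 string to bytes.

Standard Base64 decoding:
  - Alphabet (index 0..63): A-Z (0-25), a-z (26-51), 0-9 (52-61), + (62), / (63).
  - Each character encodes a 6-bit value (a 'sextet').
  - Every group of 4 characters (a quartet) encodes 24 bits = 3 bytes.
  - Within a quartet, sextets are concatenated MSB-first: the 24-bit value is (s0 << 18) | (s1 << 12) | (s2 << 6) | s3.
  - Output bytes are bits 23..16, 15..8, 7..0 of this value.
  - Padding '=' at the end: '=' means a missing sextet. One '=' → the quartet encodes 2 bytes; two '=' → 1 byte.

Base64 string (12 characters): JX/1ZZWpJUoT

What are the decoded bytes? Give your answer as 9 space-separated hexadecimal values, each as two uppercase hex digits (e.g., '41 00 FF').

After char 0 ('J'=9): chars_in_quartet=1 acc=0x9 bytes_emitted=0
After char 1 ('X'=23): chars_in_quartet=2 acc=0x257 bytes_emitted=0
After char 2 ('/'=63): chars_in_quartet=3 acc=0x95FF bytes_emitted=0
After char 3 ('1'=53): chars_in_quartet=4 acc=0x257FF5 -> emit 25 7F F5, reset; bytes_emitted=3
After char 4 ('Z'=25): chars_in_quartet=1 acc=0x19 bytes_emitted=3
After char 5 ('Z'=25): chars_in_quartet=2 acc=0x659 bytes_emitted=3
After char 6 ('W'=22): chars_in_quartet=3 acc=0x19656 bytes_emitted=3
After char 7 ('p'=41): chars_in_quartet=4 acc=0x6595A9 -> emit 65 95 A9, reset; bytes_emitted=6
After char 8 ('J'=9): chars_in_quartet=1 acc=0x9 bytes_emitted=6
After char 9 ('U'=20): chars_in_quartet=2 acc=0x254 bytes_emitted=6
After char 10 ('o'=40): chars_in_quartet=3 acc=0x9528 bytes_emitted=6
After char 11 ('T'=19): chars_in_quartet=4 acc=0x254A13 -> emit 25 4A 13, reset; bytes_emitted=9

Answer: 25 7F F5 65 95 A9 25 4A 13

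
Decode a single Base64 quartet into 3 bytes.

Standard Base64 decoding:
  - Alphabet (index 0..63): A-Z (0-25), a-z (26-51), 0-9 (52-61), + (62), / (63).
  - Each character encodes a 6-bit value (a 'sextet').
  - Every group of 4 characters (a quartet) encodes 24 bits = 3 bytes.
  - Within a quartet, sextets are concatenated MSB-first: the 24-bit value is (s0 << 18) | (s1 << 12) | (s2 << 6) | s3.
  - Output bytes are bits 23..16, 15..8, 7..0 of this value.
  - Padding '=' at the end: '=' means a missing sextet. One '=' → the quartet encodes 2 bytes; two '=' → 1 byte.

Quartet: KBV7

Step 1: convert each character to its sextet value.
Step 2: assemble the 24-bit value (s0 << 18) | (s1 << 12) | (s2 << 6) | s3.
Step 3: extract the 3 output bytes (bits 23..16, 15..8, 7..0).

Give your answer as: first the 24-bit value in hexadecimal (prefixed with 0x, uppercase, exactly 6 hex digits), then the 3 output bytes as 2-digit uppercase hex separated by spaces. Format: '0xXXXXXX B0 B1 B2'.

Sextets: K=10, B=1, V=21, 7=59
24-bit: (10<<18) | (1<<12) | (21<<6) | 59
      = 0x280000 | 0x001000 | 0x000540 | 0x00003B
      = 0x28157B
Bytes: (v>>16)&0xFF=28, (v>>8)&0xFF=15, v&0xFF=7B

Answer: 0x28157B 28 15 7B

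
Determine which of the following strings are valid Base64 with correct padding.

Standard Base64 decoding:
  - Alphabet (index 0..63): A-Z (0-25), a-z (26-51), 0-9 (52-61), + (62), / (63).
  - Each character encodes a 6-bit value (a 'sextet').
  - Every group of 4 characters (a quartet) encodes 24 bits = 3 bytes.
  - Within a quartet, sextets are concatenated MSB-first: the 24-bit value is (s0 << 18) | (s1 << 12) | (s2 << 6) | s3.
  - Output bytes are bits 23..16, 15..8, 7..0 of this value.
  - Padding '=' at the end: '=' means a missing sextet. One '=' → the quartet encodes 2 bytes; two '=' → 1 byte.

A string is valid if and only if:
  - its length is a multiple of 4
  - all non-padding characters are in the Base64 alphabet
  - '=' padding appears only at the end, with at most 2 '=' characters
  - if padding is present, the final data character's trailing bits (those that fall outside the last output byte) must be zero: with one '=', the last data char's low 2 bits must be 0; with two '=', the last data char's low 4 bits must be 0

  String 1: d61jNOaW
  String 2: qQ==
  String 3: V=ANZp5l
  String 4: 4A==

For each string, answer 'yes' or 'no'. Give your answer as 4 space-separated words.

Answer: yes yes no yes

Derivation:
String 1: 'd61jNOaW' → valid
String 2: 'qQ==' → valid
String 3: 'V=ANZp5l' → invalid (bad char(s): ['=']; '=' in middle)
String 4: '4A==' → valid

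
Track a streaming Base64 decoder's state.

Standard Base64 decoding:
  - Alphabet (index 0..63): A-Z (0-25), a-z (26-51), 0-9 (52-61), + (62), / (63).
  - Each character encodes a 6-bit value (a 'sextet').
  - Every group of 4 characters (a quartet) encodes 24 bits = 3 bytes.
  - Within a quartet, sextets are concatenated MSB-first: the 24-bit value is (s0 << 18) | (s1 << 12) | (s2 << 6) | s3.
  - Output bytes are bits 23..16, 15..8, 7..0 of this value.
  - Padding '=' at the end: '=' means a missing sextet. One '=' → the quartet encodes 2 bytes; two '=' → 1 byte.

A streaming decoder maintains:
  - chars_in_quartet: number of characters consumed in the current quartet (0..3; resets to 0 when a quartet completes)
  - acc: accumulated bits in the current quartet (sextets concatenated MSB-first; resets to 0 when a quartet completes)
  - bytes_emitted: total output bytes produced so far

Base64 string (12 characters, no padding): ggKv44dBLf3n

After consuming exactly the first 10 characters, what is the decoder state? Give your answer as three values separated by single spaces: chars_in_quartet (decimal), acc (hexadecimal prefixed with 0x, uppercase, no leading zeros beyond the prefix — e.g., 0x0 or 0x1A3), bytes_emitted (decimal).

Answer: 2 0x2DF 6

Derivation:
After char 0 ('g'=32): chars_in_quartet=1 acc=0x20 bytes_emitted=0
After char 1 ('g'=32): chars_in_quartet=2 acc=0x820 bytes_emitted=0
After char 2 ('K'=10): chars_in_quartet=3 acc=0x2080A bytes_emitted=0
After char 3 ('v'=47): chars_in_quartet=4 acc=0x8202AF -> emit 82 02 AF, reset; bytes_emitted=3
After char 4 ('4'=56): chars_in_quartet=1 acc=0x38 bytes_emitted=3
After char 5 ('4'=56): chars_in_quartet=2 acc=0xE38 bytes_emitted=3
After char 6 ('d'=29): chars_in_quartet=3 acc=0x38E1D bytes_emitted=3
After char 7 ('B'=1): chars_in_quartet=4 acc=0xE38741 -> emit E3 87 41, reset; bytes_emitted=6
After char 8 ('L'=11): chars_in_quartet=1 acc=0xB bytes_emitted=6
After char 9 ('f'=31): chars_in_quartet=2 acc=0x2DF bytes_emitted=6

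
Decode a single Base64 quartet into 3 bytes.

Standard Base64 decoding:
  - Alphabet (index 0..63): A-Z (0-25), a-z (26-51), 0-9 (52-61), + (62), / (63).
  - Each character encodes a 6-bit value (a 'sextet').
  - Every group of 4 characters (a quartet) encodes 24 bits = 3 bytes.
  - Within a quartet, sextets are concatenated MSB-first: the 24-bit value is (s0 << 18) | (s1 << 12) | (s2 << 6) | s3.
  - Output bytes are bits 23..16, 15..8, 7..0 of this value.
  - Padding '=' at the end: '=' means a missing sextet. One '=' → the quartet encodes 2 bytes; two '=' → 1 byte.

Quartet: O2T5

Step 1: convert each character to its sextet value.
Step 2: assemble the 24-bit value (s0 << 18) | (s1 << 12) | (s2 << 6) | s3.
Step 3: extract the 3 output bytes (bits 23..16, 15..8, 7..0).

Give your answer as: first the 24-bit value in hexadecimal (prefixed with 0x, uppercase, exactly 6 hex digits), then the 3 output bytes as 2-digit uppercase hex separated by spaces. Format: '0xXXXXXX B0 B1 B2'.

Sextets: O=14, 2=54, T=19, 5=57
24-bit: (14<<18) | (54<<12) | (19<<6) | 57
      = 0x380000 | 0x036000 | 0x0004C0 | 0x000039
      = 0x3B64F9
Bytes: (v>>16)&0xFF=3B, (v>>8)&0xFF=64, v&0xFF=F9

Answer: 0x3B64F9 3B 64 F9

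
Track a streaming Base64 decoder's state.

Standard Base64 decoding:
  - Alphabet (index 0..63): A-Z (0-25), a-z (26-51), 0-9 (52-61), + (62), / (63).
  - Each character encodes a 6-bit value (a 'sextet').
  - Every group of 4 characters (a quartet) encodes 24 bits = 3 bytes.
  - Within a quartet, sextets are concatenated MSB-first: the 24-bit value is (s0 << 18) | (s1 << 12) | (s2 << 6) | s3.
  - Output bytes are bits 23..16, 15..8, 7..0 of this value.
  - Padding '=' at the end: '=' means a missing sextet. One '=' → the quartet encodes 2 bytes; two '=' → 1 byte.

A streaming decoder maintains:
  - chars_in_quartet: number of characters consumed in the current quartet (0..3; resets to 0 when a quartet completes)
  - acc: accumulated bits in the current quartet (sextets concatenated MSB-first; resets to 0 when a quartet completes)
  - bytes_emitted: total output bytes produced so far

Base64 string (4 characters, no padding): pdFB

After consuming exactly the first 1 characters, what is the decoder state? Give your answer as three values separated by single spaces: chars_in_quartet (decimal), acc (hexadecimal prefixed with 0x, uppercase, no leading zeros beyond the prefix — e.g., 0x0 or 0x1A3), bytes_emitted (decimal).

Answer: 1 0x29 0

Derivation:
After char 0 ('p'=41): chars_in_quartet=1 acc=0x29 bytes_emitted=0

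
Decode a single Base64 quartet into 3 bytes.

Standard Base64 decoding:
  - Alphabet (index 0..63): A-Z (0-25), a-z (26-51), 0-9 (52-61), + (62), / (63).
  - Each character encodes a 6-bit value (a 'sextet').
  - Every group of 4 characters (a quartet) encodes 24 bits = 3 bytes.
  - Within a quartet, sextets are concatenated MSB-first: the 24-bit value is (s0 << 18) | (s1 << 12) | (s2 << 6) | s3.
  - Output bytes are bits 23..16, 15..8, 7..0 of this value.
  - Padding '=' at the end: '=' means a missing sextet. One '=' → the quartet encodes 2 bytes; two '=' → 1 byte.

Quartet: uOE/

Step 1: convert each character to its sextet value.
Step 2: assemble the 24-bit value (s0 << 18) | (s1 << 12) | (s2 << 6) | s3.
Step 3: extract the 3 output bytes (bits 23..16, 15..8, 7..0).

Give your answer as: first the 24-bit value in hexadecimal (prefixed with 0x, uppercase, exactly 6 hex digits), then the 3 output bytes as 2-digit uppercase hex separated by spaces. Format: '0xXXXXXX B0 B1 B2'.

Sextets: u=46, O=14, E=4, /=63
24-bit: (46<<18) | (14<<12) | (4<<6) | 63
      = 0xB80000 | 0x00E000 | 0x000100 | 0x00003F
      = 0xB8E13F
Bytes: (v>>16)&0xFF=B8, (v>>8)&0xFF=E1, v&0xFF=3F

Answer: 0xB8E13F B8 E1 3F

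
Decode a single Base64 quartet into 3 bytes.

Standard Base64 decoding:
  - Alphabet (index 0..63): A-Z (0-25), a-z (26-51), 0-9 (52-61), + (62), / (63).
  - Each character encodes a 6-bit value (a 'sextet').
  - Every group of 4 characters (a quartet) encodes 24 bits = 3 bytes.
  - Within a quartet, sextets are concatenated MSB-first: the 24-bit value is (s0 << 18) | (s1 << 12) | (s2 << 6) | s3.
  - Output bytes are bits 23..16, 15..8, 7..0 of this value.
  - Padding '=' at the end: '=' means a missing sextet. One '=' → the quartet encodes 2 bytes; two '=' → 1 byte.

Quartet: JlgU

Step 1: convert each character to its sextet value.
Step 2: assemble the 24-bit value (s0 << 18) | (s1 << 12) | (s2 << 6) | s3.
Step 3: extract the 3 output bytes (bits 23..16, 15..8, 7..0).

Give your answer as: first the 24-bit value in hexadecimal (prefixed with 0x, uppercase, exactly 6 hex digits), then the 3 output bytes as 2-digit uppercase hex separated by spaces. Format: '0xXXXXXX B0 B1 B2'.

Answer: 0x265814 26 58 14

Derivation:
Sextets: J=9, l=37, g=32, U=20
24-bit: (9<<18) | (37<<12) | (32<<6) | 20
      = 0x240000 | 0x025000 | 0x000800 | 0x000014
      = 0x265814
Bytes: (v>>16)&0xFF=26, (v>>8)&0xFF=58, v&0xFF=14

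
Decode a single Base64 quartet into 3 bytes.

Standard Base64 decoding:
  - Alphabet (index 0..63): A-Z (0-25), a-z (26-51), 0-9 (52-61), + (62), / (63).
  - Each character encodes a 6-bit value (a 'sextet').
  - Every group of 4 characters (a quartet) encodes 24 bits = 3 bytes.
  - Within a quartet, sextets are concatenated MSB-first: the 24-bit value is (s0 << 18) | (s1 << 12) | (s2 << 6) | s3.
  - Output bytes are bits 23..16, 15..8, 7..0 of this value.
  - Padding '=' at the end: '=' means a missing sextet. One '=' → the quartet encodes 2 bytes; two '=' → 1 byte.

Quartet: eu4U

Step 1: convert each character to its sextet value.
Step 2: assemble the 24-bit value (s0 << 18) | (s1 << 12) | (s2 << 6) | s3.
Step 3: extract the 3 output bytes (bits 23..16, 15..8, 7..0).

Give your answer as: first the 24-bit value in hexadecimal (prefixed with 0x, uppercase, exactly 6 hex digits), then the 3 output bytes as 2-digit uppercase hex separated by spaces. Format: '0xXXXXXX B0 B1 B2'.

Answer: 0x7AEE14 7A EE 14

Derivation:
Sextets: e=30, u=46, 4=56, U=20
24-bit: (30<<18) | (46<<12) | (56<<6) | 20
      = 0x780000 | 0x02E000 | 0x000E00 | 0x000014
      = 0x7AEE14
Bytes: (v>>16)&0xFF=7A, (v>>8)&0xFF=EE, v&0xFF=14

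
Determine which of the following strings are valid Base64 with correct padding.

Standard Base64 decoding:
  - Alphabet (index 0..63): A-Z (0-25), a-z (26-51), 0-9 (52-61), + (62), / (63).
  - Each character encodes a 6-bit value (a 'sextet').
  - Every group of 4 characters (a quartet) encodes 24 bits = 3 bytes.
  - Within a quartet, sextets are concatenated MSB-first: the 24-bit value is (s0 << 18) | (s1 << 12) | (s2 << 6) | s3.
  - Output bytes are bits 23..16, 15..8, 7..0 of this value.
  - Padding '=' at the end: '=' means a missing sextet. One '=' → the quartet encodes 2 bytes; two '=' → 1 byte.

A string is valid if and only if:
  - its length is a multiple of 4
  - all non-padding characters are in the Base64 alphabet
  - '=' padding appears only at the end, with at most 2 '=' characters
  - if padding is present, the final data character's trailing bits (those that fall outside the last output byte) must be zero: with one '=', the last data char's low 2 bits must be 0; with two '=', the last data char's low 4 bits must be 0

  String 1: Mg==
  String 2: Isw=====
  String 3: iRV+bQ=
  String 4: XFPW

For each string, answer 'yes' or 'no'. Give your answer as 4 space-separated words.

Answer: yes no no yes

Derivation:
String 1: 'Mg==' → valid
String 2: 'Isw=====' → invalid (5 pad chars (max 2))
String 3: 'iRV+bQ=' → invalid (len=7 not mult of 4)
String 4: 'XFPW' → valid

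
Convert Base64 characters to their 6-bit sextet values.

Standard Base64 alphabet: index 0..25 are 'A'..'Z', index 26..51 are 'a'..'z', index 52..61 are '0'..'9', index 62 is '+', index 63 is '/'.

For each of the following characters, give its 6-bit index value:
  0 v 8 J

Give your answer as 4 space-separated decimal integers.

Answer: 52 47 60 9

Derivation:
'0': 0..9 range, 52 + ord('0') − ord('0') = 52
'v': a..z range, 26 + ord('v') − ord('a') = 47
'8': 0..9 range, 52 + ord('8') − ord('0') = 60
'J': A..Z range, ord('J') − ord('A') = 9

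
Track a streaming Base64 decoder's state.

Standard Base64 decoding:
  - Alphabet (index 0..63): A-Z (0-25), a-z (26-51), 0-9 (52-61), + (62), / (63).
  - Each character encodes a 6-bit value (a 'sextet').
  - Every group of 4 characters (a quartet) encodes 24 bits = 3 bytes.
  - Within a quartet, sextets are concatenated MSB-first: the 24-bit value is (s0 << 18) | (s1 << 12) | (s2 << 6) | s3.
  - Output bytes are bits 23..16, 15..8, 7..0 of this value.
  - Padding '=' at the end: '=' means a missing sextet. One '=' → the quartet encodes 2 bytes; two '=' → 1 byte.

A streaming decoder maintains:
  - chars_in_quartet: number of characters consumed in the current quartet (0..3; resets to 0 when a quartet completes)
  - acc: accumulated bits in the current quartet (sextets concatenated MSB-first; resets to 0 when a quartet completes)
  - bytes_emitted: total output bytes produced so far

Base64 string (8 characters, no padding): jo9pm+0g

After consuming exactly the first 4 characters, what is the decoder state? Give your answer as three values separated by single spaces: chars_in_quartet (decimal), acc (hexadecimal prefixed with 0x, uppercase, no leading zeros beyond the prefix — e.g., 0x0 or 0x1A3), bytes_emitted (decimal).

Answer: 0 0x0 3

Derivation:
After char 0 ('j'=35): chars_in_quartet=1 acc=0x23 bytes_emitted=0
After char 1 ('o'=40): chars_in_quartet=2 acc=0x8E8 bytes_emitted=0
After char 2 ('9'=61): chars_in_quartet=3 acc=0x23A3D bytes_emitted=0
After char 3 ('p'=41): chars_in_quartet=4 acc=0x8E8F69 -> emit 8E 8F 69, reset; bytes_emitted=3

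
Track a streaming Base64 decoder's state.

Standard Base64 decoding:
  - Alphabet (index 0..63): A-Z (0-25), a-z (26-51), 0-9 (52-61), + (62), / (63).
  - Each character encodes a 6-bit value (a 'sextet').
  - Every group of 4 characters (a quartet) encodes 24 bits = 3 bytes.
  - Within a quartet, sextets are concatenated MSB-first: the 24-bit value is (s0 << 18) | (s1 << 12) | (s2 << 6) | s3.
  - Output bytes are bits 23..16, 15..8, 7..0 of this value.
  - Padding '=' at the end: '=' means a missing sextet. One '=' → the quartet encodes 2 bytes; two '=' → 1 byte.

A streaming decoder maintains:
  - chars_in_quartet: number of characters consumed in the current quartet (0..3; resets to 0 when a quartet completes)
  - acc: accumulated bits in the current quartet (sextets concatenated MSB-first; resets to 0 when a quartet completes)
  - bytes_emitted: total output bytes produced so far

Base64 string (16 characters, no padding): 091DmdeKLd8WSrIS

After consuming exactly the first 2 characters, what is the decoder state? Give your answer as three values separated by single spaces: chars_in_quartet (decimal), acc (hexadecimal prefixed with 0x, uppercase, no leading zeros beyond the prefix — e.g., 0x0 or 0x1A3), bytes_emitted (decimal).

Answer: 2 0xD3D 0

Derivation:
After char 0 ('0'=52): chars_in_quartet=1 acc=0x34 bytes_emitted=0
After char 1 ('9'=61): chars_in_quartet=2 acc=0xD3D bytes_emitted=0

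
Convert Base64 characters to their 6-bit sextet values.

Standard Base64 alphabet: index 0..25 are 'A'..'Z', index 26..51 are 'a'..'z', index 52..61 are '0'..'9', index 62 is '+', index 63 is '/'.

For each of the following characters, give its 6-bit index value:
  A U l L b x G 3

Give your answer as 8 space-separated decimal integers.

Answer: 0 20 37 11 27 49 6 55

Derivation:
'A': A..Z range, ord('A') − ord('A') = 0
'U': A..Z range, ord('U') − ord('A') = 20
'l': a..z range, 26 + ord('l') − ord('a') = 37
'L': A..Z range, ord('L') − ord('A') = 11
'b': a..z range, 26 + ord('b') − ord('a') = 27
'x': a..z range, 26 + ord('x') − ord('a') = 49
'G': A..Z range, ord('G') − ord('A') = 6
'3': 0..9 range, 52 + ord('3') − ord('0') = 55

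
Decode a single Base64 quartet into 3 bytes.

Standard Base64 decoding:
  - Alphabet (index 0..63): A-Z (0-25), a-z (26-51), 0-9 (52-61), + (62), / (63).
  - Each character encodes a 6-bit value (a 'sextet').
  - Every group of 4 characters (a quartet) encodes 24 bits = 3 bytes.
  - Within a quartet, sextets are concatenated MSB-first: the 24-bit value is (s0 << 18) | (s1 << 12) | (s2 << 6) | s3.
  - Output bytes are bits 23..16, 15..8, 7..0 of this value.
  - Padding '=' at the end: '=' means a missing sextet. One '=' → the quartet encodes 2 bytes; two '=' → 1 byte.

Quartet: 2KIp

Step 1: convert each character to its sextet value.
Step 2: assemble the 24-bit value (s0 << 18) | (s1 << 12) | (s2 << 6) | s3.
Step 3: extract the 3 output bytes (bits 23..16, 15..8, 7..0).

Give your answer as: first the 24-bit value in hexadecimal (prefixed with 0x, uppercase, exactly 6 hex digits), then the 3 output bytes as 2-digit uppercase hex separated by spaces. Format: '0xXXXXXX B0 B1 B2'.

Sextets: 2=54, K=10, I=8, p=41
24-bit: (54<<18) | (10<<12) | (8<<6) | 41
      = 0xD80000 | 0x00A000 | 0x000200 | 0x000029
      = 0xD8A229
Bytes: (v>>16)&0xFF=D8, (v>>8)&0xFF=A2, v&0xFF=29

Answer: 0xD8A229 D8 A2 29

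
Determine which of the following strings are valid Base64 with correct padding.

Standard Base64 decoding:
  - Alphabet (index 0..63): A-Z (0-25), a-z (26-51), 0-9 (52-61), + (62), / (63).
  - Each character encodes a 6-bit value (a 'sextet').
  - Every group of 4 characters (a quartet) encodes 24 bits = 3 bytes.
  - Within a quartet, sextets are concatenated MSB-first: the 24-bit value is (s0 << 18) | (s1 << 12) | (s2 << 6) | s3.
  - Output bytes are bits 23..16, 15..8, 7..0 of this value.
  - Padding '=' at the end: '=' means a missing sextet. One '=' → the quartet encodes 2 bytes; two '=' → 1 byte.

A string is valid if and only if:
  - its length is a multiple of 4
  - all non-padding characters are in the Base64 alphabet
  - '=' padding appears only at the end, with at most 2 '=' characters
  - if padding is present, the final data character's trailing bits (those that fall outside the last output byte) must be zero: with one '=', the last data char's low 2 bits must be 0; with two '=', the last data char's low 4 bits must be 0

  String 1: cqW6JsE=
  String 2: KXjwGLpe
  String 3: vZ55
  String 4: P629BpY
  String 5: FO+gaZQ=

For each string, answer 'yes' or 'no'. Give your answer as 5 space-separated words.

Answer: yes yes yes no yes

Derivation:
String 1: 'cqW6JsE=' → valid
String 2: 'KXjwGLpe' → valid
String 3: 'vZ55' → valid
String 4: 'P629BpY' → invalid (len=7 not mult of 4)
String 5: 'FO+gaZQ=' → valid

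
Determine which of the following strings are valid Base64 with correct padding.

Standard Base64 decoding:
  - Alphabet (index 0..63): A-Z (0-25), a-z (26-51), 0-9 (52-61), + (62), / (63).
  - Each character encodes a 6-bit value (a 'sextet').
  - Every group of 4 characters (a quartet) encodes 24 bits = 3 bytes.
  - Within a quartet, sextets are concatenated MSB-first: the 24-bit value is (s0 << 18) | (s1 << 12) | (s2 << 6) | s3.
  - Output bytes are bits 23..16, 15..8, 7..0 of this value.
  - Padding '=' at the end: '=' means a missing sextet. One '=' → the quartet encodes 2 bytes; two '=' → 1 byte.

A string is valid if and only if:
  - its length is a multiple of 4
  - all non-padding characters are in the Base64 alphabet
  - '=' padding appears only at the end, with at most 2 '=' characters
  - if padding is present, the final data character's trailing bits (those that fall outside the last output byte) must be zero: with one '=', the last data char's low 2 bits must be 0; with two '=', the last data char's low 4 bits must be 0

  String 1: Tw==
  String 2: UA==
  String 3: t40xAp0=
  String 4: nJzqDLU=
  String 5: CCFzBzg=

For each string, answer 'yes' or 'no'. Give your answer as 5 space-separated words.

String 1: 'Tw==' → valid
String 2: 'UA==' → valid
String 3: 't40xAp0=' → valid
String 4: 'nJzqDLU=' → valid
String 5: 'CCFzBzg=' → valid

Answer: yes yes yes yes yes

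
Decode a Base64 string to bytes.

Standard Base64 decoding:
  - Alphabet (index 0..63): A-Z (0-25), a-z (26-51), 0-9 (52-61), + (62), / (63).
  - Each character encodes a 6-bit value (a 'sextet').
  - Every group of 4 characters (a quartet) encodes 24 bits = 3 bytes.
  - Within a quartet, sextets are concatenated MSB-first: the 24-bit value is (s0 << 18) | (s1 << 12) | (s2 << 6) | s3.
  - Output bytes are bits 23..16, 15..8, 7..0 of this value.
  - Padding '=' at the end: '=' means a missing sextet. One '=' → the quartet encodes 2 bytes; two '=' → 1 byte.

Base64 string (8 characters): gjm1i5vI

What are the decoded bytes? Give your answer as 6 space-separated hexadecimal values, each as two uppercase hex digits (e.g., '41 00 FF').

After char 0 ('g'=32): chars_in_quartet=1 acc=0x20 bytes_emitted=0
After char 1 ('j'=35): chars_in_quartet=2 acc=0x823 bytes_emitted=0
After char 2 ('m'=38): chars_in_quartet=3 acc=0x208E6 bytes_emitted=0
After char 3 ('1'=53): chars_in_quartet=4 acc=0x8239B5 -> emit 82 39 B5, reset; bytes_emitted=3
After char 4 ('i'=34): chars_in_quartet=1 acc=0x22 bytes_emitted=3
After char 5 ('5'=57): chars_in_quartet=2 acc=0x8B9 bytes_emitted=3
After char 6 ('v'=47): chars_in_quartet=3 acc=0x22E6F bytes_emitted=3
After char 7 ('I'=8): chars_in_quartet=4 acc=0x8B9BC8 -> emit 8B 9B C8, reset; bytes_emitted=6

Answer: 82 39 B5 8B 9B C8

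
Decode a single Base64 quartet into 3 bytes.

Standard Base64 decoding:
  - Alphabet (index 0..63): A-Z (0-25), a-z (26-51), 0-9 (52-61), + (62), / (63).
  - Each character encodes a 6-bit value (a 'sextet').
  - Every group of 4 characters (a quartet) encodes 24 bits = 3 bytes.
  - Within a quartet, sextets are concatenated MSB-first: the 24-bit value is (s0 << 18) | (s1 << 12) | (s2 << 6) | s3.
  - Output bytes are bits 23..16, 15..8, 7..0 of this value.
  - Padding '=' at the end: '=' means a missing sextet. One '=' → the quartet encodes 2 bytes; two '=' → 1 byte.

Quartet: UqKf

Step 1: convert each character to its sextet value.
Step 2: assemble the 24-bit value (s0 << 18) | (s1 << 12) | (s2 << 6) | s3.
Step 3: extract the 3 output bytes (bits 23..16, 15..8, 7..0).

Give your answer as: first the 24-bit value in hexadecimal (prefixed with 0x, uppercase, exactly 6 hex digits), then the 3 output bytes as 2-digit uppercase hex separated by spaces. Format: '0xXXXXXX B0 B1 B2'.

Sextets: U=20, q=42, K=10, f=31
24-bit: (20<<18) | (42<<12) | (10<<6) | 31
      = 0x500000 | 0x02A000 | 0x000280 | 0x00001F
      = 0x52A29F
Bytes: (v>>16)&0xFF=52, (v>>8)&0xFF=A2, v&0xFF=9F

Answer: 0x52A29F 52 A2 9F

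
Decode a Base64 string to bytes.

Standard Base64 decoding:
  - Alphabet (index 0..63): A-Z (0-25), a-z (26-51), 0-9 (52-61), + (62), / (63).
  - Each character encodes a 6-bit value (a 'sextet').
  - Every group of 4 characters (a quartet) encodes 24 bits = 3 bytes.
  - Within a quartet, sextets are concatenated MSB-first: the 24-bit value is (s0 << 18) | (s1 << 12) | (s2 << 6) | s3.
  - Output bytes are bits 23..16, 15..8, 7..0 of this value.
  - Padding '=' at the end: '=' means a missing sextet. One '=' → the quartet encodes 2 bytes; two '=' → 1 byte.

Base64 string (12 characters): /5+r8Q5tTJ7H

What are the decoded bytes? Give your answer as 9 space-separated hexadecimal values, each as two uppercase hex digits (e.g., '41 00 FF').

Answer: FF 9F AB F1 0E 6D 4C 9E C7

Derivation:
After char 0 ('/'=63): chars_in_quartet=1 acc=0x3F bytes_emitted=0
After char 1 ('5'=57): chars_in_quartet=2 acc=0xFF9 bytes_emitted=0
After char 2 ('+'=62): chars_in_quartet=3 acc=0x3FE7E bytes_emitted=0
After char 3 ('r'=43): chars_in_quartet=4 acc=0xFF9FAB -> emit FF 9F AB, reset; bytes_emitted=3
After char 4 ('8'=60): chars_in_quartet=1 acc=0x3C bytes_emitted=3
After char 5 ('Q'=16): chars_in_quartet=2 acc=0xF10 bytes_emitted=3
After char 6 ('5'=57): chars_in_quartet=3 acc=0x3C439 bytes_emitted=3
After char 7 ('t'=45): chars_in_quartet=4 acc=0xF10E6D -> emit F1 0E 6D, reset; bytes_emitted=6
After char 8 ('T'=19): chars_in_quartet=1 acc=0x13 bytes_emitted=6
After char 9 ('J'=9): chars_in_quartet=2 acc=0x4C9 bytes_emitted=6
After char 10 ('7'=59): chars_in_quartet=3 acc=0x1327B bytes_emitted=6
After char 11 ('H'=7): chars_in_quartet=4 acc=0x4C9EC7 -> emit 4C 9E C7, reset; bytes_emitted=9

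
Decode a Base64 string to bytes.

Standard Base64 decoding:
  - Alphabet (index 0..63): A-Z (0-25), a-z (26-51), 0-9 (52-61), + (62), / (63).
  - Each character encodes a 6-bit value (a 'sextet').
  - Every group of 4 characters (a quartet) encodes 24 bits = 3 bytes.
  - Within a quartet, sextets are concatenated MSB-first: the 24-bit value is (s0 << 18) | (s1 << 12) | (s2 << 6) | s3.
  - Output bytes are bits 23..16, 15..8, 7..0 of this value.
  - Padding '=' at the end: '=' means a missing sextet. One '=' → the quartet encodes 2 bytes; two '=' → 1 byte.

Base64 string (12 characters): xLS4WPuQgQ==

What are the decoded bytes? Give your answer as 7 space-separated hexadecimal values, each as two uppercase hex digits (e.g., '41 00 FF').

Answer: C4 B4 B8 58 FB 90 81

Derivation:
After char 0 ('x'=49): chars_in_quartet=1 acc=0x31 bytes_emitted=0
After char 1 ('L'=11): chars_in_quartet=2 acc=0xC4B bytes_emitted=0
After char 2 ('S'=18): chars_in_quartet=3 acc=0x312D2 bytes_emitted=0
After char 3 ('4'=56): chars_in_quartet=4 acc=0xC4B4B8 -> emit C4 B4 B8, reset; bytes_emitted=3
After char 4 ('W'=22): chars_in_quartet=1 acc=0x16 bytes_emitted=3
After char 5 ('P'=15): chars_in_quartet=2 acc=0x58F bytes_emitted=3
After char 6 ('u'=46): chars_in_quartet=3 acc=0x163EE bytes_emitted=3
After char 7 ('Q'=16): chars_in_quartet=4 acc=0x58FB90 -> emit 58 FB 90, reset; bytes_emitted=6
After char 8 ('g'=32): chars_in_quartet=1 acc=0x20 bytes_emitted=6
After char 9 ('Q'=16): chars_in_quartet=2 acc=0x810 bytes_emitted=6
Padding '==': partial quartet acc=0x810 -> emit 81; bytes_emitted=7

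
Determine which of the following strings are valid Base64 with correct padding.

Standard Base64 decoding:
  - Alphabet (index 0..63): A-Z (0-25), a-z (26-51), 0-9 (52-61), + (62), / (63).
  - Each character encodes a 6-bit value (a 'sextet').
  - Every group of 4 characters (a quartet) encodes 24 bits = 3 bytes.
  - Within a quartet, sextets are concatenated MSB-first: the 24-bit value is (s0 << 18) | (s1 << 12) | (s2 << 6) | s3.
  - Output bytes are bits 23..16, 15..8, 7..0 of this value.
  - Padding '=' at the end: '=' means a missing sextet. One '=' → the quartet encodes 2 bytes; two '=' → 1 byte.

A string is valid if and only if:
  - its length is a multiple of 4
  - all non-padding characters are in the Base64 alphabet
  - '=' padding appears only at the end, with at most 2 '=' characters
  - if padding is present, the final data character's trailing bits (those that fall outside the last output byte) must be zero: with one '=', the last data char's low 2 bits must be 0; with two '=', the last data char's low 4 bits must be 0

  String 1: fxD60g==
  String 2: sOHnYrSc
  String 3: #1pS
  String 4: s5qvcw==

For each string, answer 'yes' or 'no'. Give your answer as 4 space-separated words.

Answer: yes yes no yes

Derivation:
String 1: 'fxD60g==' → valid
String 2: 'sOHnYrSc' → valid
String 3: '#1pS' → invalid (bad char(s): ['#'])
String 4: 's5qvcw==' → valid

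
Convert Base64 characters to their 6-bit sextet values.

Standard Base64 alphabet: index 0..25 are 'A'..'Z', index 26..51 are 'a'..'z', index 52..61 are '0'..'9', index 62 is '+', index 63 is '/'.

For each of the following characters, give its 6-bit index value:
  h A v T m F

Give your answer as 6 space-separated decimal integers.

Answer: 33 0 47 19 38 5

Derivation:
'h': a..z range, 26 + ord('h') − ord('a') = 33
'A': A..Z range, ord('A') − ord('A') = 0
'v': a..z range, 26 + ord('v') − ord('a') = 47
'T': A..Z range, ord('T') − ord('A') = 19
'm': a..z range, 26 + ord('m') − ord('a') = 38
'F': A..Z range, ord('F') − ord('A') = 5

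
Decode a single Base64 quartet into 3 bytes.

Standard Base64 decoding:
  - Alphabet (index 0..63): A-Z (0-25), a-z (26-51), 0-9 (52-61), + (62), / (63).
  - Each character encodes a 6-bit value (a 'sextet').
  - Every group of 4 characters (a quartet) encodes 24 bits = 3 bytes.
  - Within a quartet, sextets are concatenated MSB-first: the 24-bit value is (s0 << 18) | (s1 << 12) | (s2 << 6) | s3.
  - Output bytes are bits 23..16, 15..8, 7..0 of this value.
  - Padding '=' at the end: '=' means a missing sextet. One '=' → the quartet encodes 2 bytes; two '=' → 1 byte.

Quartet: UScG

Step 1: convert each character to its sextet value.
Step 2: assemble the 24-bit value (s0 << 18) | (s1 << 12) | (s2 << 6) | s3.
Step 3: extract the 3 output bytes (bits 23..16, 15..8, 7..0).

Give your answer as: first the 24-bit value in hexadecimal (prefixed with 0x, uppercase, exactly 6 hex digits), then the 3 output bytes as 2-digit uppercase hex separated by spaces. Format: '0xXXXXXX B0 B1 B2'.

Answer: 0x512706 51 27 06

Derivation:
Sextets: U=20, S=18, c=28, G=6
24-bit: (20<<18) | (18<<12) | (28<<6) | 6
      = 0x500000 | 0x012000 | 0x000700 | 0x000006
      = 0x512706
Bytes: (v>>16)&0xFF=51, (v>>8)&0xFF=27, v&0xFF=06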